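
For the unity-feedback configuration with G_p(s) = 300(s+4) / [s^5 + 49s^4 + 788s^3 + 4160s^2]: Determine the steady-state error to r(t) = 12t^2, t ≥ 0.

83.2

Lowest-order denominator term is 4160s^2, so the open loop has 2 poles at the origin → type 2 system.
K_a = lim_{s→0} s^2·G_p(s) = 300·4 / 4160 = 15/52.
r(t) = 12t^2 gives R(s) = 24/s^3.
e_ss = 24/K_a = 24/(15/52) = 83.2.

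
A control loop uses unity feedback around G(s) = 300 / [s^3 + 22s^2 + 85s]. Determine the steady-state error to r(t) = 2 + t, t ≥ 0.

17/60

The denominator has no term below 85s — 1 pole at s=0, type 1. Treating each term separately:
  • 2: tracked with zero error.
  • t: e_ss = 1/K_v with K_v=60/17 → 17/60.
Total e_ss = 17/60.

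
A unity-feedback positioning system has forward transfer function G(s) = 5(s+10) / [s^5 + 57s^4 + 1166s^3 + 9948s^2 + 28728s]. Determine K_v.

25/14364

Factoring s from the denominator leaves a polynomial with constant term 28728, so the system is type 1.
K_v = lim_{s→0} s·G(s) = 5·10 / 28728 = 25/14364.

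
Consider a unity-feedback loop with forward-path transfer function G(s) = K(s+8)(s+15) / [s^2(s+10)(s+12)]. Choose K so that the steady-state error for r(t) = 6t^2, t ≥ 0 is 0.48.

Two free integrators in G(s): this is a type 2 system.
K_a = lim_{s→0} s^2·G(s) = K·8·15 / (10·12) = 1·K.
e_ss = 12/K_a = 0.48 ⇒ K_a = 25 ⇒ K = 25/1 = 25.

25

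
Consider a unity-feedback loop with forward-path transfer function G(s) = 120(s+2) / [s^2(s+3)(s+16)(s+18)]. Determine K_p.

infinity

K_p = lim_{s→0} G(s); with 2 poles at the origin the limit diverges, so K_p = ∞.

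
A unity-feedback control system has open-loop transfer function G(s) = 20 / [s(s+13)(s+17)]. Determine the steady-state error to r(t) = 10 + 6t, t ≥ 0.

System type = 1 (one pole at s=0). By superposition:
  • 10: tracked with zero error.
  • 6t: e_ss = 6/K_v with K_v=20/221 → 66.3.
Total e_ss = 66.3.

66.3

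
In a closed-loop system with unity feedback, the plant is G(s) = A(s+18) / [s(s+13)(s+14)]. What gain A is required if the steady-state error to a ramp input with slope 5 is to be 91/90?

50

One free integrator in G(s): this is a type 1 system.
K_v = lim_{s→0} s·G(s) = A·18 / (13·14) = (9/91)·A.
e_ss = 5/K_v = 91/90 ⇒ K_v = 450/91 ⇒ A = (450/91)/(9/91) = 50.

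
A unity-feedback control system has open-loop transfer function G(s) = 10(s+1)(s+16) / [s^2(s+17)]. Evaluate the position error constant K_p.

K_p = lim_{s→0} G(s); with 2 poles at the origin the limit diverges, so K_p = ∞.

infinity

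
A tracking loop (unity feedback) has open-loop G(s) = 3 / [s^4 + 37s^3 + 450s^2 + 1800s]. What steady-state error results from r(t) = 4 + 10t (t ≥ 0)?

Factoring s from the denominator leaves a polynomial with constant term 1800, so the system is type 1. By superposition:
  • 4: tracked with zero error.
  • 10t: e_ss = 10/K_v with K_v=1/600 → 6000.
Total e_ss = 6000.

6000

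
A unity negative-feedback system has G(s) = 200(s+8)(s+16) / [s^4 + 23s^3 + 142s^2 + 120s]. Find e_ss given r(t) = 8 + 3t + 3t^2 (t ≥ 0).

Factoring s from the denominator leaves a polynomial with constant term 120, so the system is type 1. Treating each term separately:
  • 8: tracked with zero error.
  • 3t: e_ss = 3/K_v with K_v=640/3 → 9/640.
  • 3t^2: a type-1 system cannot track it, e_ss → ∞.
The unbounded component dominates.

infinity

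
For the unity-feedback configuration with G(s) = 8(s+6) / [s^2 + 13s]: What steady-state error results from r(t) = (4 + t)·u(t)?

The denominator has no term below 13s — 1 pole at s=0, type 1. Taking each input component in turn:
  • 4: tracked with zero error.
  • t: e_ss = 1/K_v with K_v=48/13 → 13/48.
Total e_ss = 13/48.

13/48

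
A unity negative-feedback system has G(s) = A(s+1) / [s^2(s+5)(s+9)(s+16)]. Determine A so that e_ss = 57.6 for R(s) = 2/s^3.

25

System type = 2 (two poles at s=0).
K_a = lim_{s→0} s^2·G(s) = A·1 / (5·9·16) = (1/720)·A.
e_ss = 2/K_a = 57.6 ⇒ K_a = 5/144 ⇒ A = (5/144)/(1/720) = 25.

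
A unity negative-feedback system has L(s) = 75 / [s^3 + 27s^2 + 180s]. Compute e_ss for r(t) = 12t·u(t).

28.8

Lowest-order denominator term is 180s, so the open loop has 1 pole at the origin → type 1 system.
K_v = lim_{s→0} s·L(s) = 75 / 180 = 5/12.
e_ss = 12/K_v = 12/(5/12) = 28.8.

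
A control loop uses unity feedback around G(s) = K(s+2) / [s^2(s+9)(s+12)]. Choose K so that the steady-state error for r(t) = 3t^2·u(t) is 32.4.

Two free integrators in G(s): this is a type 2 system.
K_a = lim_{s→0} s^2·G(s) = K·2 / (9·12) = (1/54)·K.
e_ss = 6/K_a = 32.4 ⇒ K_a = 5/27 ⇒ K = (5/27)/(1/54) = 10.

10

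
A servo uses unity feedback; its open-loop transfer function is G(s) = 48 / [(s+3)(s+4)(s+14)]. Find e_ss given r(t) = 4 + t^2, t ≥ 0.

infinity

G(s) has no factors of s in the denominator, so the system is type 0. Treating each term separately:
  • 4: e_ss = 4/(1+K_p) with K_p=2/7 → 28/9.
  • t^2: a type-0 system cannot track it, e_ss → ∞.
The unbounded component dominates.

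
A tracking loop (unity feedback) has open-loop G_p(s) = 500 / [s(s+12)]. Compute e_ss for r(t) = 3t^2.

infinity

One free integrator in G_p(s): this is a type 1 system.
K_a = lim_{s→0} s^2·G_p(s) = 0; the steady-state error to this parabolic input grows without bound.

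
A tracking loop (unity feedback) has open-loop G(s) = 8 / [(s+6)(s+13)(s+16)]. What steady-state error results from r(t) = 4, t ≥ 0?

624/157

G(s) has no factors of s in the denominator, so the system is type 0.
K_p = lim_{s→0} G(s) = 8 / (6·13·16) = 1/156.
e_ss = 4/(1 + K_p) = 4/(157/156) = 624/157.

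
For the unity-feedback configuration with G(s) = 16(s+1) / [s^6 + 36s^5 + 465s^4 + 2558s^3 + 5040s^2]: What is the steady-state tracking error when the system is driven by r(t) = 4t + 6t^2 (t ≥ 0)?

3780

Lowest-order denominator term is 5040s^2, so the open loop has 2 poles at the origin → type 2 system. Treating each term separately:
  • 4t: tracked with zero error.
  • 6t^2: e_ss = 12/K_a with K_a=1/315 → 3780.
Total e_ss = 3780.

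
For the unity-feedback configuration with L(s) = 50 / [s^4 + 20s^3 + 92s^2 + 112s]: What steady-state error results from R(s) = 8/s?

0

The denominator has no term below 112s — 1 pole at s=0, type 1.
K_p = ∞ for a type-1 system; e_ss to a step is zero.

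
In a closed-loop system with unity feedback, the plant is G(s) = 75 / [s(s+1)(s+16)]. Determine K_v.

The open loop has one pole at the origin → type 1 system.
K_v = lim_{s→0} s·G(s) = 75 / (1·16) = 4.6875.

4.6875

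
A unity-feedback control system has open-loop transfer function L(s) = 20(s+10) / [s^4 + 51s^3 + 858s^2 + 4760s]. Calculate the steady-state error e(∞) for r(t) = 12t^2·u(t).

Factoring s from the denominator leaves a polynomial with constant term 4760, so the system is type 1.
K_a = lim_{s→0} s^2·L(s) = 0; the steady-state error to this parabolic input grows without bound.

infinity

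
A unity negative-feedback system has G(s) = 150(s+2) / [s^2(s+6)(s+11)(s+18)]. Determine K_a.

25/99

G(s) has two factors of s in the denominator, so the system is type 2.
K_a = lim_{s→0} s^2·G(s) = 150·2 / (6·11·18) = 25/99.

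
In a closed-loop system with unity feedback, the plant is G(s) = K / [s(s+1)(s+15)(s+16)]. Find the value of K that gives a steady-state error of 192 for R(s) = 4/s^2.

5

One free integrator in G(s): this is a type 1 system.
K_v = lim_{s→0} s·G(s) = K / (1·15·16) = (1/240)·K.
e_ss = 4/K_v = 192 ⇒ K_v = 1/48 ⇒ K = (1/48)/(1/240) = 5.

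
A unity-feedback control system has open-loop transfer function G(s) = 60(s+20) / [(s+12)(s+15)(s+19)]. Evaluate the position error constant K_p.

20/57

The open loop has no poles at the origin → type 0 system.
K_p = lim_{s→0} G(s) = 60·20 / (12·15·19) = 20/57.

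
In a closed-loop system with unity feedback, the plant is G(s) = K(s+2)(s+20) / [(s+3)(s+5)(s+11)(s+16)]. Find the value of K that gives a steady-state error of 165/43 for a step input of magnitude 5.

20

G(s) has no factors of s in the denominator, so the system is type 0.
K_p = lim_{s→0} G(s) = K·2·20 / (3·5·11·16) = (1/66)·K.
e_ss = 5/(1 + K_p) = 165/43 ⇒ 1 + (1/66)·K = 43/33 ⇒ K = 20.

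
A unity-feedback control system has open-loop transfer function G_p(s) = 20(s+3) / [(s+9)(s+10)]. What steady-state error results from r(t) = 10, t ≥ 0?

6

System type = 0 (no poles at s=0).
K_p = lim_{s→0} G_p(s) = 20·3 / (9·10) = 2/3.
e_ss = 10/(1 + K_p) = 10/(5/3) = 6.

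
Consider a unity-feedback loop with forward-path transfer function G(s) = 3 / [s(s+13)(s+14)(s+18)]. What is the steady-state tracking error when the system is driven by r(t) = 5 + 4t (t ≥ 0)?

The open loop has one pole at the origin → type 1 system. By superposition:
  • 5: tracked with zero error.
  • 4t: e_ss = 4/K_v with K_v=1/1092 → 4368.
Total e_ss = 4368.

4368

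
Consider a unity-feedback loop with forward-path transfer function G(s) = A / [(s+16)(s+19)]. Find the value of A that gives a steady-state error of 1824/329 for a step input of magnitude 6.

No free integrators in G(s): this is a type 0 system.
K_p = lim_{s→0} G(s) = A / (16·19) = (1/304)·A.
e_ss = 6/(1 + K_p) = 1824/329 ⇒ 1 + (1/304)·A = 329/304 ⇒ A = 25.

25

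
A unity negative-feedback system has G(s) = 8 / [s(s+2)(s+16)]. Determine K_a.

System type = 1 (one pole at s=0).
K_a = lim_{s→0} s^2·G(s) = 0 (the extra factor of s kills the finite limit).

0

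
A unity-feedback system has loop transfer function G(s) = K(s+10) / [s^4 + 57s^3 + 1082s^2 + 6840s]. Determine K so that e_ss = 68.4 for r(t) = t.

10

The denominator has no term below 6840s — 1 pole at s=0, type 1.
K_v = lim_{s→0} s·G(s) = K·10 / 6840 = (1/684)·K.
e_ss = 1/K_v = 68.4 ⇒ K_v = 5/342 ⇒ K = (5/342)/(1/684) = 10.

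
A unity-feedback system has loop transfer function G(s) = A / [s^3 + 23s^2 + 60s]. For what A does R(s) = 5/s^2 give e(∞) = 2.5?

Lowest-order denominator term is 60s, so the open loop has 1 pole at the origin → type 1 system.
K_v = lim_{s→0} s·G(s) = A / 60 = (1/60)·A.
e_ss = 5/K_v = 2.5 ⇒ K_v = 2 ⇒ A = 2/(1/60) = 120.

120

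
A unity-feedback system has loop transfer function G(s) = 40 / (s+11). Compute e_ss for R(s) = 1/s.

11/51

The open loop has no poles at the origin → type 0 system.
K_p = lim_{s→0} G(s) = 40 / (11) = 40/11.
e_ss = 1/(1 + K_p) = 1/(51/11) = 11/51.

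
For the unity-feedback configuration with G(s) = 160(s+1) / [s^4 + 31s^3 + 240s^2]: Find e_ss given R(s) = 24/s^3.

36

The denominator has no term below 240s^2 — 2 poles at s=0, type 2.
K_a = lim_{s→0} s^2·G(s) = 160·1 / 240 = 2/3.
r(t) = 12t^2 gives R(s) = 24/s^3.
e_ss = 24/K_a = 24/(2/3) = 36.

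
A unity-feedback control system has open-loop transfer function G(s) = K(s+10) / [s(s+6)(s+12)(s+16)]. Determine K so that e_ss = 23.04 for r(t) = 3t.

G(s) has one factor of s in the denominator, so the system is type 1.
K_v = lim_{s→0} s·G(s) = K·10 / (6·12·16) = (5/576)·K.
e_ss = 3/K_v = 23.04 ⇒ K_v = 25/192 ⇒ K = (25/192)/(5/576) = 15.

15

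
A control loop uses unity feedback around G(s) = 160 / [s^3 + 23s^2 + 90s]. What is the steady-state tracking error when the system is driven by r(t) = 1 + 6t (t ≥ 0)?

3.375

Factoring s from the denominator leaves a polynomial with constant term 90, so the system is type 1. Taking each input component in turn:
  • 1: tracked with zero error.
  • 6t: e_ss = 6/K_v with K_v=16/9 → 3.375.
Total e_ss = 3.375.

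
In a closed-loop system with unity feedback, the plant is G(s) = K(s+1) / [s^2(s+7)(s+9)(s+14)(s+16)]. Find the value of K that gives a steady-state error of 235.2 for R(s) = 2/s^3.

The open loop has two poles at the origin → type 2 system.
K_a = lim_{s→0} s^2·G(s) = K·1 / (7·9·14·16) = (1/14112)·K.
e_ss = 2/K_a = 235.2 ⇒ K_a = 5/588 ⇒ K = (5/588)/(1/14112) = 120.

120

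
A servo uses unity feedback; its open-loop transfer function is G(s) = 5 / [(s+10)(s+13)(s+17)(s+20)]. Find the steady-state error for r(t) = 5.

The open loop has no poles at the origin → type 0 system.
K_p = lim_{s→0} G(s) = 5 / (10·13·17·20) = 1/8840.
e_ss = 5/(1 + K_p) = 5/(8841/8840) = 44200/8841.

44200/8841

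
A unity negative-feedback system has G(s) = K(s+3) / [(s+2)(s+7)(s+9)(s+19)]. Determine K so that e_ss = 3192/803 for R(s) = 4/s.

System type = 0 (no poles at s=0).
K_p = lim_{s→0} G(s) = K·3 / (2·7·9·19) = (1/798)·K.
e_ss = 4/(1 + K_p) = 3192/803 ⇒ 1 + (1/798)·K = 803/798 ⇒ K = 5.

5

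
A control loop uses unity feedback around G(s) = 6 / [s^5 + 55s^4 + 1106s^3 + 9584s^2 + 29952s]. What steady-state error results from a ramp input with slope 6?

29952

The denominator has no term below 29952s — 1 pole at s=0, type 1.
K_v = lim_{s→0} s·G(s) = 6 / 29952 = 1/4992.
e_ss = 6/K_v = 6/(1/4992) = 29952.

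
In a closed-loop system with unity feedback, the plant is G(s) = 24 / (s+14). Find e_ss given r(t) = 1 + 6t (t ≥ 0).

No free integrators in G(s): this is a type 0 system. By superposition:
  • 1: e_ss = 1/(1+K_p) with K_p=12/7 → 7/19.
  • 6t: a type-0 system cannot track it, e_ss → ∞.
The unbounded component dominates.

infinity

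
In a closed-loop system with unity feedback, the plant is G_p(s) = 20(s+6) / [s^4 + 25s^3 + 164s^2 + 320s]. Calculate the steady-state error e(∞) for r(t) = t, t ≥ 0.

The denominator has no term below 320s — 1 pole at s=0, type 1.
K_v = lim_{s→0} s·G_p(s) = 20·6 / 320 = 0.375.
e_ss = 1/K_v = 1/0.375 = 8/3.

8/3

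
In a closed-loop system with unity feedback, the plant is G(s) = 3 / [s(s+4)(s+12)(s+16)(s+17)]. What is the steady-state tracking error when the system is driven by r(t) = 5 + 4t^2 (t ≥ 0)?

System type = 1 (one pole at s=0). Treating each term separately:
  • 5: tracked with zero error.
  • 4t^2: a type-1 system cannot track it, e_ss → ∞.
The unbounded component dominates.

infinity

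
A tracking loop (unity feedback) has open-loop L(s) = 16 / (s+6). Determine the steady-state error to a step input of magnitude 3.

9/11

No free integrators in L(s): this is a type 0 system.
K_p = lim_{s→0} L(s) = 16 / (6) = 8/3.
e_ss = 3/(1 + K_p) = 3/(11/3) = 9/11.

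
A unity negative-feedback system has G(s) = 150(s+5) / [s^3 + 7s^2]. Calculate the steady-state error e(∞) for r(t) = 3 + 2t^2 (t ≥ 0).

Lowest-order denominator term is 7s^2, so the open loop has 2 poles at the origin → type 2 system. Taking each input component in turn:
  • 3: tracked with zero error.
  • 2t^2: e_ss = 4/K_a with K_a=750/7 → 14/375.
Total e_ss = 14/375.

14/375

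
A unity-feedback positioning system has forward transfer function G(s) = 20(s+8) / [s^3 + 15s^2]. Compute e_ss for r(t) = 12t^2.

2.25

Factoring s^2 from the denominator leaves a polynomial with constant term 15, so the system is type 2.
K_a = lim_{s→0} s^2·G(s) = 20·8 / 15 = 32/3.
r(t) = 12t^2 gives R(s) = 24/s^3.
e_ss = 24/K_a = 24/(32/3) = 2.25.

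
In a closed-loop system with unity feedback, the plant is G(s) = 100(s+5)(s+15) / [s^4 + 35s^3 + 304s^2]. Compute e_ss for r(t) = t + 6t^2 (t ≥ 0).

0.4864

Factoring s^2 from the denominator leaves a polynomial with constant term 304, so the system is type 2. By superposition:
  • t: tracked with zero error.
  • 6t^2: e_ss = 12/K_a with K_a=1875/76 → 0.4864.
Total e_ss = 0.4864.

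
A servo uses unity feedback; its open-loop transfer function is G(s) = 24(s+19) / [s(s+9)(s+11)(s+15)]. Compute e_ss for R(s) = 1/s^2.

The open loop has one pole at the origin → type 1 system.
K_v = lim_{s→0} s·G(s) = 24·19 / (9·11·15) = 152/495.
e_ss = 1/K_v = 1/(152/495) = 495/152.

495/152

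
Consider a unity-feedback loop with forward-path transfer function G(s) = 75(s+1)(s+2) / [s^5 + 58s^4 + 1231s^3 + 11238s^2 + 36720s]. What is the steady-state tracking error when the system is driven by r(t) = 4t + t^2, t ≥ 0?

infinity

The denominator has no term below 36720s — 1 pole at s=0, type 1. Treating each term separately:
  • 4t: e_ss = 4/K_v with K_v=5/1224 → 979.2.
  • t^2: a type-1 system cannot track it, e_ss → ∞.
The unbounded component dominates.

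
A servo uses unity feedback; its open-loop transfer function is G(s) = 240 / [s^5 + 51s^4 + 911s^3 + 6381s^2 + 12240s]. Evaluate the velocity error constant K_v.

1/51

Lowest-order denominator term is 12240s, so the open loop has 1 pole at the origin → type 1 system.
K_v = lim_{s→0} s·G(s) = 240 / 12240 = 1/51.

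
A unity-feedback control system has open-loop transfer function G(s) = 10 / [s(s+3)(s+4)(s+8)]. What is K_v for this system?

5/48

One free integrator in G(s): this is a type 1 system.
K_v = lim_{s→0} s·G(s) = 10 / (3·4·8) = 5/48.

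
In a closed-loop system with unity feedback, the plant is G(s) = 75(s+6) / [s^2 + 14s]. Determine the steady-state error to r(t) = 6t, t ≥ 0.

14/75

The denominator has no term below 14s — 1 pole at s=0, type 1.
K_v = lim_{s→0} s·G(s) = 75·6 / 14 = 225/7.
e_ss = 6/K_v = 6/(225/7) = 14/75.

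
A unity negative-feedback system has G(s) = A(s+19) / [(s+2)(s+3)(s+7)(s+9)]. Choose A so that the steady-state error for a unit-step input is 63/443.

120

G(s) has no factors of s in the denominator, so the system is type 0.
K_p = lim_{s→0} G(s) = A·19 / (2·3·7·9) = (19/378)·A.
e_ss = 1/(1 + K_p) = 63/443 ⇒ 1 + (19/378)·A = 443/63 ⇒ A = 120.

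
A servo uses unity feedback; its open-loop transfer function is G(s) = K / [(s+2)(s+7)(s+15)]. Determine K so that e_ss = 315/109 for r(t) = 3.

8

No free integrators in G(s): this is a type 0 system.
K_p = lim_{s→0} G(s) = K / (2·7·15) = (1/210)·K.
e_ss = 3/(1 + K_p) = 315/109 ⇒ 1 + (1/210)·K = 109/105 ⇒ K = 8.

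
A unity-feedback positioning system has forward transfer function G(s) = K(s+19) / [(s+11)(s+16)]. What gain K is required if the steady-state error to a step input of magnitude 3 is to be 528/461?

G(s) has no factors of s in the denominator, so the system is type 0.
K_p = lim_{s→0} G(s) = K·19 / (11·16) = (19/176)·K.
e_ss = 3/(1 + K_p) = 528/461 ⇒ 1 + (19/176)·K = 461/176 ⇒ K = 15.

15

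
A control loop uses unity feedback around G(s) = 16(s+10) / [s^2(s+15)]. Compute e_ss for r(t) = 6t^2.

The open loop has two poles at the origin → type 2 system.
K_a = lim_{s→0} s^2·G(s) = 16·10 / (15) = 32/3.
r(t) = 6t^2 gives R(s) = 12/s^3.
e_ss = 12/K_a = 12/(32/3) = 1.125.

1.125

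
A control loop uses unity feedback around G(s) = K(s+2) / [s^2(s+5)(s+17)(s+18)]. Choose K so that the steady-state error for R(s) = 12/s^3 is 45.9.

The open loop has two poles at the origin → type 2 system.
K_a = lim_{s→0} s^2·G(s) = K·2 / (5·17·18) = (1/765)·K.
e_ss = 12/K_a = 45.9 ⇒ K_a = 40/153 ⇒ K = (40/153)/(1/765) = 200.

200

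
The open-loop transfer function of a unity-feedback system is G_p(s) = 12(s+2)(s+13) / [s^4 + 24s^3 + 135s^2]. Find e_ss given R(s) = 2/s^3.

Lowest-order denominator term is 135s^2, so the open loop has 2 poles at the origin → type 2 system.
K_a = lim_{s→0} s^2·G_p(s) = 12·2·13 / 135 = 104/45.
r(t) = t^2 gives R(s) = 2/s^3.
e_ss = 2/K_a = 2/(104/45) = 45/52.

45/52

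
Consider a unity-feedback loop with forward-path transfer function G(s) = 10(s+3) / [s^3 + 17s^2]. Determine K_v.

infinity

K_v = lim_{s→0} s·G(s); with 2 poles at the origin the limit diverges, so K_v = ∞.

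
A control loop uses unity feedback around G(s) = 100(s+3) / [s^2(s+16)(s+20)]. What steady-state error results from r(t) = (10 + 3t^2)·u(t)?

6.4

Two free integrators in G(s): this is a type 2 system. Taking each input component in turn:
  • 10: tracked with zero error.
  • 3t^2: e_ss = 6/K_a with K_a=0.9375 → 6.4.
Total e_ss = 6.4.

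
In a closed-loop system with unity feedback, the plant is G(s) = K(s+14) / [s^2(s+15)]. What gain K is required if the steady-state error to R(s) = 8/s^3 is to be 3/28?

80

G(s) has two factors of s in the denominator, so the system is type 2.
K_a = lim_{s→0} s^2·G(s) = K·14 / (15) = (14/15)·K.
e_ss = 8/K_a = 3/28 ⇒ K_a = 224/3 ⇒ K = (224/3)/(14/15) = 80.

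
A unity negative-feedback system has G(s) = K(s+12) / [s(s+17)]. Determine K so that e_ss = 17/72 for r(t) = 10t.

60

System type = 1 (one pole at s=0).
K_v = lim_{s→0} s·G(s) = K·12 / (17) = (12/17)·K.
e_ss = 10/K_v = 17/72 ⇒ K_v = 720/17 ⇒ K = (720/17)/(12/17) = 60.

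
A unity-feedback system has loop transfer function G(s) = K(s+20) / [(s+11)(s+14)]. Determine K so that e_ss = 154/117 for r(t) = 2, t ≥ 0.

4

The open loop has no poles at the origin → type 0 system.
K_p = lim_{s→0} G(s) = K·20 / (11·14) = (10/77)·K.
e_ss = 2/(1 + K_p) = 154/117 ⇒ 1 + (10/77)·K = 117/77 ⇒ K = 4.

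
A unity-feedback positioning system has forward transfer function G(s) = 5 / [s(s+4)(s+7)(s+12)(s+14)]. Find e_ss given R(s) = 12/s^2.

The open loop has one pole at the origin → type 1 system.
K_v = lim_{s→0} s·G(s) = 5 / (4·7·12·14) = 5/4704.
e_ss = 12/K_v = 12/(5/4704) = 11289.6.

11289.6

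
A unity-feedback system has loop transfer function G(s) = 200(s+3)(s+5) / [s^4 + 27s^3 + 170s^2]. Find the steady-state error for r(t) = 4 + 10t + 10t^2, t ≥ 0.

17/15

Factoring s^2 from the denominator leaves a polynomial with constant term 170, so the system is type 2. Treating each term separately:
  • 4: tracked with zero error.
  • 10t: tracked with zero error.
  • 10t^2: e_ss = 20/K_a with K_a=300/17 → 17/15.
Total e_ss = 17/15.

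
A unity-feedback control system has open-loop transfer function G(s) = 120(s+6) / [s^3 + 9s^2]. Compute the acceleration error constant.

80

Lowest-order denominator term is 9s^2, so the open loop has 2 poles at the origin → type 2 system.
K_a = lim_{s→0} s^2·G(s) = 120·6 / 9 = 80.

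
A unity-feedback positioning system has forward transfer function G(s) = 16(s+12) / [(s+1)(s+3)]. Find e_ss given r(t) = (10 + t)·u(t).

The open loop has no poles at the origin → type 0 system. Treating each term separately:
  • 10: e_ss = 10/(1+K_p) with K_p=64 → 2/13.
  • t: a type-0 system cannot track it, e_ss → ∞.
The unbounded component dominates.

infinity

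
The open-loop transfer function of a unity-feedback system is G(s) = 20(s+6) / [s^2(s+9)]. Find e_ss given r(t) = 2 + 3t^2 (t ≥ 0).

G(s) has two factors of s in the denominator, so the system is type 2. Taking each input component in turn:
  • 2: tracked with zero error.
  • 3t^2: e_ss = 6/K_a with K_a=40/3 → 0.45.
Total e_ss = 0.45.

0.45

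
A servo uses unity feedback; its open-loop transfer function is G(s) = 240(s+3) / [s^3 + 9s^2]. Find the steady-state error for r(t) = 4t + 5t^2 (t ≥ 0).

0.125

Lowest-order denominator term is 9s^2, so the open loop has 2 poles at the origin → type 2 system. Treating each term separately:
  • 4t: tracked with zero error.
  • 5t^2: e_ss = 10/K_a with K_a=80 → 0.125.
Total e_ss = 0.125.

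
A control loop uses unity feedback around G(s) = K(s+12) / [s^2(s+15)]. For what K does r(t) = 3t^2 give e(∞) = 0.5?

System type = 2 (two poles at s=0).
K_a = lim_{s→0} s^2·G(s) = K·12 / (15) = 0.8·K.
e_ss = 6/K_a = 0.5 ⇒ K_a = 12 ⇒ K = 12/0.8 = 15.

15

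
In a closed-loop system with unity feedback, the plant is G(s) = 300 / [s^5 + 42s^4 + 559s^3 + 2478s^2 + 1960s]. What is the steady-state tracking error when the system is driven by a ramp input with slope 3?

19.6

The denominator has no term below 1960s — 1 pole at s=0, type 1.
K_v = lim_{s→0} s·G(s) = 300 / 1960 = 15/98.
e_ss = 3/K_v = 3/(15/98) = 19.6.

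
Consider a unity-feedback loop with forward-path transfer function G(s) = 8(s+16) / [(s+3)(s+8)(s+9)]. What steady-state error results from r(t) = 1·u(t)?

System type = 0 (no poles at s=0).
K_p = lim_{s→0} G(s) = 8·16 / (3·8·9) = 16/27.
e_ss = 1/(1 + K_p) = 1/(43/27) = 27/43.

27/43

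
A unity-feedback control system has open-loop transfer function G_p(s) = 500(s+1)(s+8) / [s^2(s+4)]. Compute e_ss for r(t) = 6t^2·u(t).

0.012

G_p(s) has two factors of s in the denominator, so the system is type 2.
K_a = lim_{s→0} s^2·G_p(s) = 500·1·8 / (4) = 1000.
r(t) = 6t^2 gives R(s) = 12/s^3.
e_ss = 12/K_a = 12/1000 = 0.012.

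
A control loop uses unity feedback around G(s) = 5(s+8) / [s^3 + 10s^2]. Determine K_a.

Lowest-order denominator term is 10s^2, so the open loop has 2 poles at the origin → type 2 system.
K_a = lim_{s→0} s^2·G(s) = 5·8 / 10 = 4.

4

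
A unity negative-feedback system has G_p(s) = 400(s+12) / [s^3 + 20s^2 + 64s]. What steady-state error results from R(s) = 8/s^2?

8/75

Factoring s from the denominator leaves a polynomial with constant term 64, so the system is type 1.
K_v = lim_{s→0} s·G_p(s) = 400·12 / 64 = 75.
e_ss = 8/K_v = 8/75.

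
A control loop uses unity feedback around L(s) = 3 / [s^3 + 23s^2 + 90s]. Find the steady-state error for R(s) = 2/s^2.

60

Factoring s from the denominator leaves a polynomial with constant term 90, so the system is type 1.
K_v = lim_{s→0} s·L(s) = 3 / 90 = 1/30.
e_ss = 2/K_v = 2/(1/30) = 60.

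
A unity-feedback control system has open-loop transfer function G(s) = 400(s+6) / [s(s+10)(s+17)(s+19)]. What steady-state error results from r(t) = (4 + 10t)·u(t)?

G(s) has one factor of s in the denominator, so the system is type 1. Taking each input component in turn:
  • 4: tracked with zero error.
  • 10t: e_ss = 10/K_v with K_v=240/323 → 323/24.
Total e_ss = 323/24.

323/24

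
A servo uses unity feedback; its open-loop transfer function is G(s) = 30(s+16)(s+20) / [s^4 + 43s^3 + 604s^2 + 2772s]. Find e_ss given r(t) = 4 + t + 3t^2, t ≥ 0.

infinity

Lowest-order denominator term is 2772s, so the open loop has 1 pole at the origin → type 1 system. Treating each term separately:
  • 4: tracked with zero error.
  • t: e_ss = 1/K_v with K_v=800/231 → 231/800.
  • 3t^2: a type-1 system cannot track it, e_ss → ∞.
The unbounded component dominates.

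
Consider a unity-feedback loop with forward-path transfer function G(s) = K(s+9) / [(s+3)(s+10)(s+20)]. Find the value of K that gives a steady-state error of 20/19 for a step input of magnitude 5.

G(s) has no factors of s in the denominator, so the system is type 0.
K_p = lim_{s→0} G(s) = K·9 / (3·10·20) = 0.015·K.
e_ss = 5/(1 + K_p) = 20/19 ⇒ 1 + 0.015·K = 4.75 ⇒ K = 250.

250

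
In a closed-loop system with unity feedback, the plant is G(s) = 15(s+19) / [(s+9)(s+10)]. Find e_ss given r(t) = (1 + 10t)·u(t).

infinity

G(s) has no factors of s in the denominator, so the system is type 0. Treating each term separately:
  • 1: e_ss = 1/(1+K_p) with K_p=19/6 → 0.24.
  • 10t: a type-0 system cannot track it, e_ss → ∞.
The unbounded component dominates.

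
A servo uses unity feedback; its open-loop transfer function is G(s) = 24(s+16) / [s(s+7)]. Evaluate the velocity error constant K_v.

The open loop has one pole at the origin → type 1 system.
K_v = lim_{s→0} s·G(s) = 24·16 / (7) = 384/7.

384/7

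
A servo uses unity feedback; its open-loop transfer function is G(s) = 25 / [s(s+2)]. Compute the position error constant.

K_p = lim_{s→0} G(s); with 1 pole at the origin the limit diverges, so K_p = ∞.

infinity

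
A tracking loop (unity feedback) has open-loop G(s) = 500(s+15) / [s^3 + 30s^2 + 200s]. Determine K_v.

37.5

The denominator has no term below 200s — 1 pole at s=0, type 1.
K_v = lim_{s→0} s·G(s) = 500·15 / 200 = 37.5.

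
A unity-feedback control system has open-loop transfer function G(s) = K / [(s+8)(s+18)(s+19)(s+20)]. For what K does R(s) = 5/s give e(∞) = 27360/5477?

50

G(s) has no factors of s in the denominator, so the system is type 0.
K_p = lim_{s→0} G(s) = K / (8·18·19·20) = (1/54720)·K.
e_ss = 5/(1 + K_p) = 27360/5477 ⇒ 1 + (1/54720)·K = 5477/5472 ⇒ K = 50.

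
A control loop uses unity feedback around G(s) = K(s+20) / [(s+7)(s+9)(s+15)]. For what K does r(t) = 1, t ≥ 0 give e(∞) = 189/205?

4

System type = 0 (no poles at s=0).
K_p = lim_{s→0} G(s) = K·20 / (7·9·15) = (4/189)·K.
e_ss = 1/(1 + K_p) = 189/205 ⇒ 1 + (4/189)·K = 205/189 ⇒ K = 4.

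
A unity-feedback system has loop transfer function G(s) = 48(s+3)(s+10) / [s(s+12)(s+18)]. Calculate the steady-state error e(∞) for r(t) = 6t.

0.9

System type = 1 (one pole at s=0).
K_v = lim_{s→0} s·G(s) = 48·3·10 / (12·18) = 20/3.
e_ss = 6/K_v = 6/(20/3) = 0.9.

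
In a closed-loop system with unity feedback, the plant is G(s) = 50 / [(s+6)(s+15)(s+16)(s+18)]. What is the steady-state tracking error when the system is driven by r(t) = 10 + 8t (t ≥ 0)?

The open loop has no poles at the origin → type 0 system. By superposition:
  • 10: e_ss = 10/(1+K_p) with K_p=5/2592 → 25920/2597.
  • 8t: a type-0 system cannot track it, e_ss → ∞.
The unbounded component dominates.

infinity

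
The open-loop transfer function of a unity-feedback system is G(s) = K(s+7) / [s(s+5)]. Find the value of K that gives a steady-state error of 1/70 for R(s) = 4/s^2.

200

System type = 1 (one pole at s=0).
K_v = lim_{s→0} s·G(s) = K·7 / (5) = 1.4·K.
e_ss = 4/K_v = 1/70 ⇒ K_v = 280 ⇒ K = 280/1.4 = 200.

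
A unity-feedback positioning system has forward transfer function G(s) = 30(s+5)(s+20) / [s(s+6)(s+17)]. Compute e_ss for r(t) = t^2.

G(s) has one factor of s in the denominator, so the system is type 1.
For a type-1 system K_a = 0, so e_ss to a parabolic input is unbounded.

infinity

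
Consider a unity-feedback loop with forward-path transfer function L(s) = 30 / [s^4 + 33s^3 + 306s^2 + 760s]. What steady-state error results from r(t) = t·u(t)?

Factoring s from the denominator leaves a polynomial with constant term 760, so the system is type 1.
K_v = lim_{s→0} s·L(s) = 30 / 760 = 3/76.
e_ss = 1/K_v = 1/(3/76) = 76/3.

76/3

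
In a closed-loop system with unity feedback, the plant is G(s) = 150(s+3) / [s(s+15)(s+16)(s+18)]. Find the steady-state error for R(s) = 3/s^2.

G(s) has one factor of s in the denominator, so the system is type 1.
K_v = lim_{s→0} s·G(s) = 150·3 / (15·16·18) = 5/48.
e_ss = 3/K_v = 3/(5/48) = 28.8.

28.8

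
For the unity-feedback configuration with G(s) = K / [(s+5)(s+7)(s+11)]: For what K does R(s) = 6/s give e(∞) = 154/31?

80

No free integrators in G(s): this is a type 0 system.
K_p = lim_{s→0} G(s) = K / (5·7·11) = (1/385)·K.
e_ss = 6/(1 + K_p) = 154/31 ⇒ 1 + (1/385)·K = 93/77 ⇒ K = 80.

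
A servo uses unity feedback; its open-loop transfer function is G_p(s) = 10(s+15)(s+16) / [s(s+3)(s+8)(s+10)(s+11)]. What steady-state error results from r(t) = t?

1.1

System type = 1 (one pole at s=0).
K_v = lim_{s→0} s·G_p(s) = 10·15·16 / (3·8·10·11) = 10/11.
e_ss = 1/K_v = 1/(10/11) = 1.1.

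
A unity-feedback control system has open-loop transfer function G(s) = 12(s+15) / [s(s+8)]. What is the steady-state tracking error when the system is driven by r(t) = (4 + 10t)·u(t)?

4/9

G(s) has one factor of s in the denominator, so the system is type 1. Treating each term separately:
  • 4: tracked with zero error.
  • 10t: e_ss = 10/K_v with K_v=22.5 → 4/9.
Total e_ss = 4/9.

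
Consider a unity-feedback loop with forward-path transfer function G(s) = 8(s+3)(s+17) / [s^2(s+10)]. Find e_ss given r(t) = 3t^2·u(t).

5/34

G(s) has two factors of s in the denominator, so the system is type 2.
K_a = lim_{s→0} s^2·G(s) = 8·3·17 / (10) = 40.8.
r(t) = 3t^2 gives R(s) = 6/s^3.
e_ss = 6/K_a = 6/40.8 = 5/34.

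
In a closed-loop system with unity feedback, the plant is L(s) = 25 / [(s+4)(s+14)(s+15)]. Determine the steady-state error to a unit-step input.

The open loop has no poles at the origin → type 0 system.
K_p = lim_{s→0} L(s) = 25 / (4·14·15) = 5/168.
e_ss = 1/(1 + K_p) = 1/(173/168) = 168/173.

168/173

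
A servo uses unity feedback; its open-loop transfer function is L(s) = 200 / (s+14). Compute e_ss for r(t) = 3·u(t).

21/107

L(s) has no factors of s in the denominator, so the system is type 0.
K_p = lim_{s→0} L(s) = 200 / (14) = 100/7.
e_ss = 3/(1 + K_p) = 3/(107/7) = 21/107.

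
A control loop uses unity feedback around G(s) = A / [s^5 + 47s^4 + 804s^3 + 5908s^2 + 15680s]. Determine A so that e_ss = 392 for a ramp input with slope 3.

The denominator has no term below 15680s — 1 pole at s=0, type 1.
K_v = lim_{s→0} s·G(s) = A / 15680 = (1/15680)·A.
e_ss = 3/K_v = 392 ⇒ K_v = 3/392 ⇒ A = (3/392)/(1/15680) = 120.

120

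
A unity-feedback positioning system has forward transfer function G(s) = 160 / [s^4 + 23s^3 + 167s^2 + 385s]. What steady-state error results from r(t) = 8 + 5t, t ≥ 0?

Lowest-order denominator term is 385s, so the open loop has 1 pole at the origin → type 1 system. By superposition:
  • 8: tracked with zero error.
  • 5t: e_ss = 5/K_v with K_v=32/77 → 385/32.
Total e_ss = 385/32.

385/32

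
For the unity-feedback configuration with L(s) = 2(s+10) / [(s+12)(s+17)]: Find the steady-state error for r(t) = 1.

51/56

The open loop has no poles at the origin → type 0 system.
K_p = lim_{s→0} L(s) = 2·10 / (12·17) = 5/51.
e_ss = 1/(1 + K_p) = 1/(56/51) = 51/56.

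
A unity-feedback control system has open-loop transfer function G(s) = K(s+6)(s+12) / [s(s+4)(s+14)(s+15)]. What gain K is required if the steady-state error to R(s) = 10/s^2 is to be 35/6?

G(s) has one factor of s in the denominator, so the system is type 1.
K_v = lim_{s→0} s·G(s) = K·6·12 / (4·14·15) = (3/35)·K.
e_ss = 10/K_v = 35/6 ⇒ K_v = 12/7 ⇒ K = (12/7)/(3/35) = 20.

20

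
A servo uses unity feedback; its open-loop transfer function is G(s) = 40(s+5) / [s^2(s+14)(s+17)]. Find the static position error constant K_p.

K_p = lim_{s→0} G(s); with 2 poles at the origin the limit diverges, so K_p = ∞.

infinity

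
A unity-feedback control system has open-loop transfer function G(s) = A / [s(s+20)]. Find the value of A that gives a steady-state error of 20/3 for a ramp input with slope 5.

The open loop has one pole at the origin → type 1 system.
K_v = lim_{s→0} s·G(s) = A / (20) = 0.05·A.
e_ss = 5/K_v = 20/3 ⇒ K_v = 0.75 ⇒ A = 0.75/0.05 = 15.

15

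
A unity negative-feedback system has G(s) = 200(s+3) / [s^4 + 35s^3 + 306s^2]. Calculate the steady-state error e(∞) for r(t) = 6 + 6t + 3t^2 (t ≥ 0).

3.06

The denominator has no term below 306s^2 — 2 poles at s=0, type 2. Treating each term separately:
  • 6: tracked with zero error.
  • 6t: tracked with zero error.
  • 3t^2: e_ss = 6/K_a with K_a=100/51 → 3.06.
Total e_ss = 3.06.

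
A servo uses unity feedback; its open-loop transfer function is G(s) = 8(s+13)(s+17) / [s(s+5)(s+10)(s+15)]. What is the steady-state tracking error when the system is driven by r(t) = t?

G(s) has one factor of s in the denominator, so the system is type 1.
K_v = lim_{s→0} s·G(s) = 8·13·17 / (5·10·15) = 884/375.
e_ss = 1/K_v = 1/(884/375) = 375/884.

375/884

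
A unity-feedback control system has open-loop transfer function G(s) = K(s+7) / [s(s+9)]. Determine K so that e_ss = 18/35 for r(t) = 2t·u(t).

G(s) has one factor of s in the denominator, so the system is type 1.
K_v = lim_{s→0} s·G(s) = K·7 / (9) = (7/9)·K.
e_ss = 2/K_v = 18/35 ⇒ K_v = 35/9 ⇒ K = (35/9)/(7/9) = 5.

5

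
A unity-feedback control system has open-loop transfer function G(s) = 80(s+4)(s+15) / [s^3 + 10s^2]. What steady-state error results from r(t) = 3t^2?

Factoring s^2 from the denominator leaves a polynomial with constant term 10, so the system is type 2.
K_a = lim_{s→0} s^2·G(s) = 80·4·15 / 10 = 480.
r(t) = 3t^2 gives R(s) = 6/s^3.
e_ss = 6/K_a = 6/480 = 0.0125.

0.0125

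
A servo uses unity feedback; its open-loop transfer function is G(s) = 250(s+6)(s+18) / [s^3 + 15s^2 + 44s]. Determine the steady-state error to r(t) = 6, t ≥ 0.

0

Factoring s from the denominator leaves a polynomial with constant term 44, so the system is type 1.
A type-1 system has K_p = ∞, so it tracks a step input with zero steady-state error.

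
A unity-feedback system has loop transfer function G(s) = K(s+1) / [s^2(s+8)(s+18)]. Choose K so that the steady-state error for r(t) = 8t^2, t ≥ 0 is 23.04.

100

The open loop has two poles at the origin → type 2 system.
K_a = lim_{s→0} s^2·G(s) = K·1 / (8·18) = (1/144)·K.
e_ss = 16/K_a = 23.04 ⇒ K_a = 25/36 ⇒ K = (25/36)/(1/144) = 100.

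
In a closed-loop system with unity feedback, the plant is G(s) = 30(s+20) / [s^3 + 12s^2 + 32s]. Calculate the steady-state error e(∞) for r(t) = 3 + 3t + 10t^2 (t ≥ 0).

Factoring s from the denominator leaves a polynomial with constant term 32, so the system is type 1. Taking each input component in turn:
  • 3: tracked with zero error.
  • 3t: e_ss = 3/K_v with K_v=18.75 → 0.16.
  • 10t^2: a type-1 system cannot track it, e_ss → ∞.
The unbounded component dominates.

infinity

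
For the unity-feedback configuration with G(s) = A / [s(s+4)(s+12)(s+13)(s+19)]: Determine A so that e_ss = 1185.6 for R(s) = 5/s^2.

System type = 1 (one pole at s=0).
K_v = lim_{s→0} s·G(s) = A / (4·12·13·19) = (1/11856)·A.
e_ss = 5/K_v = 1185.6 ⇒ K_v = 25/5928 ⇒ A = (25/5928)/(1/11856) = 50.

50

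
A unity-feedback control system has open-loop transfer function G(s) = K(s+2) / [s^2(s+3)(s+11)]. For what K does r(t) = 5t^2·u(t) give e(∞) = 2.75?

60

System type = 2 (two poles at s=0).
K_a = lim_{s→0} s^2·G(s) = K·2 / (3·11) = (2/33)·K.
e_ss = 10/K_a = 2.75 ⇒ K_a = 40/11 ⇒ K = (40/11)/(2/33) = 60.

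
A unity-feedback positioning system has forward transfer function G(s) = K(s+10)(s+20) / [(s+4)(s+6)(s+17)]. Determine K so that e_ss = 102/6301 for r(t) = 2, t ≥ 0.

The open loop has no poles at the origin → type 0 system.
K_p = lim_{s→0} G(s) = K·10·20 / (4·6·17) = (25/51)·K.
e_ss = 2/(1 + K_p) = 102/6301 ⇒ 1 + (25/51)·K = 6301/51 ⇒ K = 250.

250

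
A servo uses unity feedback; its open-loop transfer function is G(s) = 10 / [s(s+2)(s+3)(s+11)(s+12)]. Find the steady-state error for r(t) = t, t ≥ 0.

79.2

System type = 1 (one pole at s=0).
K_v = lim_{s→0} s·G(s) = 10 / (2·3·11·12) = 5/396.
e_ss = 1/K_v = 1/(5/396) = 79.2.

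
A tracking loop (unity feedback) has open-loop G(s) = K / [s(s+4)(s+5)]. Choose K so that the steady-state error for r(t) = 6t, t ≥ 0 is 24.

System type = 1 (one pole at s=0).
K_v = lim_{s→0} s·G(s) = K / (4·5) = 0.05·K.
e_ss = 6/K_v = 24 ⇒ K_v = 0.25 ⇒ K = 0.25/0.05 = 5.

5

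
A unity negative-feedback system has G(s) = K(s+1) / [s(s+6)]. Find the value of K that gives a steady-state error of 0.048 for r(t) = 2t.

250

One free integrator in G(s): this is a type 1 system.
K_v = lim_{s→0} s·G(s) = K·1 / (6) = (1/6)·K.
e_ss = 2/K_v = 0.048 ⇒ K_v = 125/3 ⇒ K = (125/3)/(1/6) = 250.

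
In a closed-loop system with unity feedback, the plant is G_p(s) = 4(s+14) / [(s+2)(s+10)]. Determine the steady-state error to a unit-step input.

5/19

G_p(s) has no factors of s in the denominator, so the system is type 0.
K_p = lim_{s→0} G_p(s) = 4·14 / (2·10) = 2.8.
e_ss = 1/(1 + K_p) = 1/3.8 = 5/19.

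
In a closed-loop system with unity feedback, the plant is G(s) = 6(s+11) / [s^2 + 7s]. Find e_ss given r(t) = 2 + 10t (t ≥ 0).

35/33

The denominator has no term below 7s — 1 pole at s=0, type 1. Taking each input component in turn:
  • 2: tracked with zero error.
  • 10t: e_ss = 10/K_v with K_v=66/7 → 35/33.
Total e_ss = 35/33.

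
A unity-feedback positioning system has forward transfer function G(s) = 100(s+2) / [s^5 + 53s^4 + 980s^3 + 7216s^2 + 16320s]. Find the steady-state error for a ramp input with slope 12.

Factoring s from the denominator leaves a polynomial with constant term 16320, so the system is type 1.
K_v = lim_{s→0} s·G(s) = 100·2 / 16320 = 5/408.
e_ss = 12/K_v = 12/(5/408) = 979.2.

979.2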